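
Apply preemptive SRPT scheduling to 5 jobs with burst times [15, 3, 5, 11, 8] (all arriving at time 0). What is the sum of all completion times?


Since all jobs arrive at t=0, SRPT equals SPT ordering.
SPT order: [3, 5, 8, 11, 15]
Completion times:
  Job 1: p=3, C=3
  Job 2: p=5, C=8
  Job 3: p=8, C=16
  Job 4: p=11, C=27
  Job 5: p=15, C=42
Total completion time = 3 + 8 + 16 + 27 + 42 = 96

96


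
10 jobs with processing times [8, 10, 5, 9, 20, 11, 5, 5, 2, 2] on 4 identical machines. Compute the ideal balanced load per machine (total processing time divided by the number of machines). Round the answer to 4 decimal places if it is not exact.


Total processing time = 8 + 10 + 5 + 9 + 20 + 11 + 5 + 5 + 2 + 2 = 77
Number of machines = 4
Ideal balanced load = 77 / 4 = 19.25

19.25


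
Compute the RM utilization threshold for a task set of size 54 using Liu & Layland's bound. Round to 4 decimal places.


Compute 2^(1/54) = 1.0129187947
Subtract 1: 1.0129187947 - 1 = 0.0129187947
Multiply by n: 54 * 0.0129187947 = 0.6976149138
Round to 4 dp: 0.6976

0.6976


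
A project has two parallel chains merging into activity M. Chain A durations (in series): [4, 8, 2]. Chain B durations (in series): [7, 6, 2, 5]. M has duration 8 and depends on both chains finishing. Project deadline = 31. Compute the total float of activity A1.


Forward pass: ES(A1) = sum of predecessors on chain A = 0
EF = ES + duration = 0 + 4 = 4
Backward pass: LF(M) = deadline = 31; LS(M) = 31 - 8 = 23
LF(A1) = LS(M) - sum(successors on chain A) = 23 - 10 = 13
LS = LF - duration = 13 - 4 = 9
Total float = LS - ES = 9 - 0 = 9

9


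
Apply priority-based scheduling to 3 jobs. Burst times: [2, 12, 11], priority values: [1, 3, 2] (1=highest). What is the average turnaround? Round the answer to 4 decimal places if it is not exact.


Sort by priority (ascending = highest first):
Order: [(1, 2), (2, 11), (3, 12)]
Completion times:
  Priority 1, burst=2, C=2
  Priority 2, burst=11, C=13
  Priority 3, burst=12, C=25
Average turnaround = 40/3 = 13.3333

13.3333


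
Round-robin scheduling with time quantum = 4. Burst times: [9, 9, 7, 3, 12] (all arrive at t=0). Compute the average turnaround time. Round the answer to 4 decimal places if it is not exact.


Time quantum = 4
Execution trace:
  J1 runs 4 units, time = 4
  J2 runs 4 units, time = 8
  J3 runs 4 units, time = 12
  J4 runs 3 units, time = 15
  J5 runs 4 units, time = 19
  J1 runs 4 units, time = 23
  J2 runs 4 units, time = 27
  J3 runs 3 units, time = 30
  J5 runs 4 units, time = 34
  J1 runs 1 units, time = 35
  J2 runs 1 units, time = 36
  J5 runs 4 units, time = 40
Finish times: [35, 36, 30, 15, 40]
Average turnaround = 156/5 = 31.2

31.2


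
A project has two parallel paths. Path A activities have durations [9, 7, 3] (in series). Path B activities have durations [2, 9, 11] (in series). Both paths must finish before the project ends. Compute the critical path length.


Path A total = 9 + 7 + 3 = 19
Path B total = 2 + 9 + 11 = 22
Critical path = longest path = max(19, 22) = 22

22


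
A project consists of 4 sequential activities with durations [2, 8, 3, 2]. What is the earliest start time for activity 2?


Activity 2 starts after activities 1 through 1 complete.
Predecessor durations: [2]
ES = 2 = 2

2


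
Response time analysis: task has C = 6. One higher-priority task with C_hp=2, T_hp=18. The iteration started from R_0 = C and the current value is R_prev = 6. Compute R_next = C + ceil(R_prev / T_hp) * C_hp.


R_next = C + ceil(R_prev / T_hp) * C_hp
ceil(6 / 18) = ceil(0.3333) = 1
Interference = 1 * 2 = 2
R_next = 6 + 2 = 8

8


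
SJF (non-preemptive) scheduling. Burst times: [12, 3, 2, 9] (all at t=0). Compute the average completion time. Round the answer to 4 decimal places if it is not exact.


SJF order (ascending): [2, 3, 9, 12]
Completion times:
  Job 1: burst=2, C=2
  Job 2: burst=3, C=5
  Job 3: burst=9, C=14
  Job 4: burst=12, C=26
Average completion = 47/4 = 11.75

11.75


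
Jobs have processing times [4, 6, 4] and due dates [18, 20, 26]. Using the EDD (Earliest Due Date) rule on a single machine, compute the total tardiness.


Sort by due date (EDD order): [(4, 18), (6, 20), (4, 26)]
Compute completion times and tardiness:
  Job 1: p=4, d=18, C=4, tardiness=max(0,4-18)=0
  Job 2: p=6, d=20, C=10, tardiness=max(0,10-20)=0
  Job 3: p=4, d=26, C=14, tardiness=max(0,14-26)=0
Total tardiness = 0

0


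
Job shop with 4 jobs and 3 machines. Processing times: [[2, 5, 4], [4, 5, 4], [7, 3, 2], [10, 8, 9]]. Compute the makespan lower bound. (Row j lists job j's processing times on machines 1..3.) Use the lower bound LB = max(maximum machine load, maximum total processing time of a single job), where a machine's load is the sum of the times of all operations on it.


Machine loads:
  Machine 1: 2 + 4 + 7 + 10 = 23
  Machine 2: 5 + 5 + 3 + 8 = 21
  Machine 3: 4 + 4 + 2 + 9 = 19
Max machine load = 23
Job totals:
  Job 1: 11
  Job 2: 13
  Job 3: 12
  Job 4: 27
Max job total = 27
Lower bound = max(23, 27) = 27

27


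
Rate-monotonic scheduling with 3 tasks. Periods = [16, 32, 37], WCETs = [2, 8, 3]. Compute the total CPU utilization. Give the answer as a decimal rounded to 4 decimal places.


Compute individual utilizations (exact fractions):
  Task 1: C/T = 2/16 = 1/8 (approx. 0.125)
  Task 2: C/T = 8/32 = 1/4 (approx. 0.25)
  Task 3: C/T = 3/37 (approx. 0.0811)
Total utilization U = 1/8 + 1/4 + 3/37 = 135/296
Rounded to 4 decimal places: U = 0.4561
RM (Liu & Layland) bound for 3 tasks = 0.779763; compare with U = 135/296 (approx. 0.456081)
U <= bound, so schedulable by RM sufficient condition.

0.4561


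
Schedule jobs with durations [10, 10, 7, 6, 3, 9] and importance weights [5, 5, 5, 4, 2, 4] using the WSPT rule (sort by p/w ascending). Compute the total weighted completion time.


Compute p/w ratios and sort ascending (WSPT): [(7, 5), (6, 4), (3, 2), (10, 5), (10, 5), (9, 4)]
Compute weighted completion times:
  Job (p=7,w=5): C=7, w*C=5*7=35
  Job (p=6,w=4): C=13, w*C=4*13=52
  Job (p=3,w=2): C=16, w*C=2*16=32
  Job (p=10,w=5): C=26, w*C=5*26=130
  Job (p=10,w=5): C=36, w*C=5*36=180
  Job (p=9,w=4): C=45, w*C=4*45=180
Total weighted completion time = 609

609


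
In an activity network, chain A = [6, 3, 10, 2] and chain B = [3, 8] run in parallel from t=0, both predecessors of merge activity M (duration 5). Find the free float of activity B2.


ES(B2) = sum of predecessors on chain B = 3
EF(B2) = ES + duration = 3 + 8 = 11
Successor of B2 is M. ES(M) = max(sum(A), sum(B)) = max(21, 11) = 21
Free float = ES(successor) - EF(current) = 21 - 11 = 10

10


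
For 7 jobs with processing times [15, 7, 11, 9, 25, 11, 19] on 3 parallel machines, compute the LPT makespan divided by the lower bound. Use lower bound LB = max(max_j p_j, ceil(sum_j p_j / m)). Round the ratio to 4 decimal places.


LPT order: [25, 19, 15, 11, 11, 9, 7]
Machine loads after assignment: [34, 30, 33]
LPT makespan = 34
Lower bound = max(max_job, ceil(total/3)) = max(25, 33) = 33
Ratio = 34 / 33 = 1.0303

1.0303


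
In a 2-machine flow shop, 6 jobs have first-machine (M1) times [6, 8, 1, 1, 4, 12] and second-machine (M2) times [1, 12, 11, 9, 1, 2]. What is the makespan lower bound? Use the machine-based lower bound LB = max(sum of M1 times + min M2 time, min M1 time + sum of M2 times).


LB1 = sum(M1 times) + min(M2 times) = 32 + 1 = 33
LB2 = min(M1 times) + sum(M2 times) = 1 + 36 = 37
Lower bound = max(LB1, LB2) = max(33, 37) = 37

37


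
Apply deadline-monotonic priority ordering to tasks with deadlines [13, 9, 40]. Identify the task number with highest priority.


Sort tasks by relative deadline (ascending):
  Task 2: deadline = 9
  Task 1: deadline = 13
  Task 3: deadline = 40
Priority order (highest first): [2, 1, 3]
Highest priority task = 2

2


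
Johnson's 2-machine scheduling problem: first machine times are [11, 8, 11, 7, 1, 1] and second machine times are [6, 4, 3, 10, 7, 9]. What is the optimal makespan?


Apply Johnson's rule:
  Group 1 (a <= b): [(5, 1, 7), (6, 1, 9), (4, 7, 10)]
  Group 2 (a > b): [(1, 11, 6), (2, 8, 4), (3, 11, 3)]
Optimal job order: [5, 6, 4, 1, 2, 3]
Schedule:
  Job 5: M1 done at 1, M2 done at 8
  Job 6: M1 done at 2, M2 done at 17
  Job 4: M1 done at 9, M2 done at 27
  Job 1: M1 done at 20, M2 done at 33
  Job 2: M1 done at 28, M2 done at 37
  Job 3: M1 done at 39, M2 done at 42
Makespan = 42

42


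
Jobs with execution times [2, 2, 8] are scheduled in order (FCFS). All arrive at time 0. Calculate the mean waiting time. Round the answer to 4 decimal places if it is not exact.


FCFS order (as given): [2, 2, 8]
Waiting times:
  Job 1: wait = 0
  Job 2: wait = 2
  Job 3: wait = 4
Sum of waiting times = 6
Average waiting time = 6/3 = 2.0

2.0


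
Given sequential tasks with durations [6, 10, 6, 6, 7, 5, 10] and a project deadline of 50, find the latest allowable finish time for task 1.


LF(activity 1) = deadline - sum of successor durations
Successors: activities 2 through 7 with durations [10, 6, 6, 7, 5, 10]
Sum of successor durations = 44
LF = 50 - 44 = 6

6


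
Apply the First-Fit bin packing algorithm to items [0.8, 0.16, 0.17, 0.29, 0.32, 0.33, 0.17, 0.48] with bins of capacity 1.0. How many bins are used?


Place items sequentially using First-Fit:
  Item 0.8 -> new Bin 1
  Item 0.16 -> Bin 1 (now 0.96)
  Item 0.17 -> new Bin 2
  Item 0.29 -> Bin 2 (now 0.46)
  Item 0.32 -> Bin 2 (now 0.78)
  Item 0.33 -> new Bin 3
  Item 0.17 -> Bin 2 (now 0.95)
  Item 0.48 -> Bin 3 (now 0.81)
Total bins used = 3

3


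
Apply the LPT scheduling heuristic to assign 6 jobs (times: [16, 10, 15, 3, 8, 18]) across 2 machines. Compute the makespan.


Sort jobs in decreasing order (LPT): [18, 16, 15, 10, 8, 3]
Assign each job to the least loaded machine:
  Machine 1: jobs [18, 10, 8], load = 36
  Machine 2: jobs [16, 15, 3], load = 34
Makespan = max load = 36

36


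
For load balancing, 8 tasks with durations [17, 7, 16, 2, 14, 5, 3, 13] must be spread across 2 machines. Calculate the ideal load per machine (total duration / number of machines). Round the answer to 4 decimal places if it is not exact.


Total processing time = 17 + 7 + 16 + 2 + 14 + 5 + 3 + 13 = 77
Number of machines = 2
Ideal balanced load = 77 / 2 = 38.5

38.5


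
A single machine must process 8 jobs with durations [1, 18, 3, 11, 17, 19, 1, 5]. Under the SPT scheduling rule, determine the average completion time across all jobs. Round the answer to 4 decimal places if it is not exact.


Sort jobs by processing time (SPT order): [1, 1, 3, 5, 11, 17, 18, 19]
Compute completion times sequentially:
  Job 1: processing = 1, completes at 1
  Job 2: processing = 1, completes at 2
  Job 3: processing = 3, completes at 5
  Job 4: processing = 5, completes at 10
  Job 5: processing = 11, completes at 21
  Job 6: processing = 17, completes at 38
  Job 7: processing = 18, completes at 56
  Job 8: processing = 19, completes at 75
Sum of completion times = 208
Average completion time = 208/8 = 26.0

26.0


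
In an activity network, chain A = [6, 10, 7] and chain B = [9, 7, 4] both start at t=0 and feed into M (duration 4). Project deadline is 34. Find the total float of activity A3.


Forward pass: ES(A3) = sum of predecessors on chain A = 16
EF = ES + duration = 16 + 7 = 23
Backward pass: LF(M) = deadline = 34; LS(M) = 34 - 4 = 30
LF(A3) = LS(M) - sum(successors on chain A) = 30 - 0 = 30
LS = LF - duration = 30 - 7 = 23
Total float = LS - ES = 23 - 16 = 7

7


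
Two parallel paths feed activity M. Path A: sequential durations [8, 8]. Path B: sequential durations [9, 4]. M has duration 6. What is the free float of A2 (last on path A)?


ES(A2) = sum of predecessors on chain A = 8
EF(A2) = ES + duration = 8 + 8 = 16
Successor of A2 is M. ES(M) = max(sum(A), sum(B)) = max(16, 13) = 16
Free float = ES(successor) - EF(current) = 16 - 16 = 0

0


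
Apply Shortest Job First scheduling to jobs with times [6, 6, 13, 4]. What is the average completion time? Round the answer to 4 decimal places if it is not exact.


SJF order (ascending): [4, 6, 6, 13]
Completion times:
  Job 1: burst=4, C=4
  Job 2: burst=6, C=10
  Job 3: burst=6, C=16
  Job 4: burst=13, C=29
Average completion = 59/4 = 14.75

14.75


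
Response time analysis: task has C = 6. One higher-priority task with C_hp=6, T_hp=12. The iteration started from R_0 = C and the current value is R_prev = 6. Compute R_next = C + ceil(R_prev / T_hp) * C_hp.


R_next = C + ceil(R_prev / T_hp) * C_hp
ceil(6 / 12) = ceil(0.5) = 1
Interference = 1 * 6 = 6
R_next = 6 + 6 = 12

12


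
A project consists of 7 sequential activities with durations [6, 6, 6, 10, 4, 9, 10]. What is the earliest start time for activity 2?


Activity 2 starts after activities 1 through 1 complete.
Predecessor durations: [6]
ES = 6 = 6

6


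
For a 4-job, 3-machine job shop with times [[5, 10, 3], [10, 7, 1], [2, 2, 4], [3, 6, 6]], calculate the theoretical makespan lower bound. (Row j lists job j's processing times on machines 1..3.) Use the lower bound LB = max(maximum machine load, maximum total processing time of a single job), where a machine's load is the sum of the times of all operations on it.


Machine loads:
  Machine 1: 5 + 10 + 2 + 3 = 20
  Machine 2: 10 + 7 + 2 + 6 = 25
  Machine 3: 3 + 1 + 4 + 6 = 14
Max machine load = 25
Job totals:
  Job 1: 18
  Job 2: 18
  Job 3: 8
  Job 4: 15
Max job total = 18
Lower bound = max(25, 18) = 25

25


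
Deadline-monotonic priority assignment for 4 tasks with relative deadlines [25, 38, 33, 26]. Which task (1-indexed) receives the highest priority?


Sort tasks by relative deadline (ascending):
  Task 1: deadline = 25
  Task 4: deadline = 26
  Task 3: deadline = 33
  Task 2: deadline = 38
Priority order (highest first): [1, 4, 3, 2]
Highest priority task = 1

1


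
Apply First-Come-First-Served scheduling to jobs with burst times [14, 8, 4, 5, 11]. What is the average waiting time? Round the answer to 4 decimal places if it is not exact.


FCFS order (as given): [14, 8, 4, 5, 11]
Waiting times:
  Job 1: wait = 0
  Job 2: wait = 14
  Job 3: wait = 22
  Job 4: wait = 26
  Job 5: wait = 31
Sum of waiting times = 93
Average waiting time = 93/5 = 18.6

18.6


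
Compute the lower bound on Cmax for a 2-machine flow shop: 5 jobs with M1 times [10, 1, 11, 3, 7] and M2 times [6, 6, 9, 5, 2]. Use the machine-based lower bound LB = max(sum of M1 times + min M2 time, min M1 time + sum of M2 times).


LB1 = sum(M1 times) + min(M2 times) = 32 + 2 = 34
LB2 = min(M1 times) + sum(M2 times) = 1 + 28 = 29
Lower bound = max(LB1, LB2) = max(34, 29) = 34

34


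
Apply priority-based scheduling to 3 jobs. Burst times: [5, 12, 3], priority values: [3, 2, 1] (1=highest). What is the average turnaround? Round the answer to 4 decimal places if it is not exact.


Sort by priority (ascending = highest first):
Order: [(1, 3), (2, 12), (3, 5)]
Completion times:
  Priority 1, burst=3, C=3
  Priority 2, burst=12, C=15
  Priority 3, burst=5, C=20
Average turnaround = 38/3 = 12.6667

12.6667


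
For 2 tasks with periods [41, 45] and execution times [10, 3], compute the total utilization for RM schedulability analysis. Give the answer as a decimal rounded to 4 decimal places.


Compute individual utilizations (exact fractions):
  Task 1: C/T = 10/41 (approx. 0.2439)
  Task 2: C/T = 3/45 = 1/15 (approx. 0.0667)
Total utilization U = 10/41 + 1/15 = 191/615
Rounded to 4 decimal places: U = 0.3106
RM (Liu & Layland) bound for 2 tasks = 0.828427; compare with U = 191/615 (approx. 0.310569)
U <= bound, so schedulable by RM sufficient condition.

0.3106


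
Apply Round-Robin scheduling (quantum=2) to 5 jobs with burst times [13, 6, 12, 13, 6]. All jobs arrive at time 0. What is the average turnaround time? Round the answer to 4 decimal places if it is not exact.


Time quantum = 2
Execution trace:
  J1 runs 2 units, time = 2
  J2 runs 2 units, time = 4
  J3 runs 2 units, time = 6
  J4 runs 2 units, time = 8
  J5 runs 2 units, time = 10
  J1 runs 2 units, time = 12
  J2 runs 2 units, time = 14
  J3 runs 2 units, time = 16
  J4 runs 2 units, time = 18
  J5 runs 2 units, time = 20
  J1 runs 2 units, time = 22
  J2 runs 2 units, time = 24
  J3 runs 2 units, time = 26
  J4 runs 2 units, time = 28
  J5 runs 2 units, time = 30
  J1 runs 2 units, time = 32
  J3 runs 2 units, time = 34
  J4 runs 2 units, time = 36
  J1 runs 2 units, time = 38
  J3 runs 2 units, time = 40
  J4 runs 2 units, time = 42
  J1 runs 2 units, time = 44
  J3 runs 2 units, time = 46
  J4 runs 2 units, time = 48
  J1 runs 1 units, time = 49
  J4 runs 1 units, time = 50
Finish times: [49, 24, 46, 50, 30]
Average turnaround = 199/5 = 39.8

39.8


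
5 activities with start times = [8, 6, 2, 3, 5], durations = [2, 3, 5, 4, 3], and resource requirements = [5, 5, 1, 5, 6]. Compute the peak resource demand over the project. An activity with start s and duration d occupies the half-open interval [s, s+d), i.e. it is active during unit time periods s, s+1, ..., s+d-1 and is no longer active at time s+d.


Each activity i is active on [start_i, start_i + duration_i).
Compute total resource usage per time slot:
  t=0: active resources = [], total = 0
  t=1: active resources = [], total = 0
  t=2: active resources = [1], total = 1
  t=3: active resources = [1, 5], total = 6
  t=4: active resources = [1, 5], total = 6
  t=5: active resources = [1, 5, 6], total = 12
  t=6: active resources = [5, 1, 5, 6], total = 17
  t=7: active resources = [5, 6], total = 11
  t=8: active resources = [5, 5], total = 10
  t=9: active resources = [5], total = 5
Peak resource demand = 17

17


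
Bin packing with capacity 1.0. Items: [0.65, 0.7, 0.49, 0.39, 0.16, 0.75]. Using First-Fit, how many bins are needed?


Place items sequentially using First-Fit:
  Item 0.65 -> new Bin 1
  Item 0.7 -> new Bin 2
  Item 0.49 -> new Bin 3
  Item 0.39 -> Bin 3 (now 0.88)
  Item 0.16 -> Bin 1 (now 0.81)
  Item 0.75 -> new Bin 4
Total bins used = 4

4


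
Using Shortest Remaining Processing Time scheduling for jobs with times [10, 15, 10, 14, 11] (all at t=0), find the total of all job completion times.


Since all jobs arrive at t=0, SRPT equals SPT ordering.
SPT order: [10, 10, 11, 14, 15]
Completion times:
  Job 1: p=10, C=10
  Job 2: p=10, C=20
  Job 3: p=11, C=31
  Job 4: p=14, C=45
  Job 5: p=15, C=60
Total completion time = 10 + 20 + 31 + 45 + 60 = 166

166


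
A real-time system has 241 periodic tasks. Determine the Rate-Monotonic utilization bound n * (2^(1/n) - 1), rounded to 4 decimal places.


Compute 2^(1/241) = 1.0028802694
Subtract 1: 1.0028802694 - 1 = 0.0028802694
Multiply by n: 241 * 0.0028802694 = 0.6941449254
Round to 4 dp: 0.6941

0.6941


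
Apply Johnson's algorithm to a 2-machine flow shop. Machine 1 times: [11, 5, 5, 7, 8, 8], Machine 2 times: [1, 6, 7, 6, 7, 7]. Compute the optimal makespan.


Apply Johnson's rule:
  Group 1 (a <= b): [(2, 5, 6), (3, 5, 7)]
  Group 2 (a > b): [(5, 8, 7), (6, 8, 7), (4, 7, 6), (1, 11, 1)]
Optimal job order: [2, 3, 5, 6, 4, 1]
Schedule:
  Job 2: M1 done at 5, M2 done at 11
  Job 3: M1 done at 10, M2 done at 18
  Job 5: M1 done at 18, M2 done at 25
  Job 6: M1 done at 26, M2 done at 33
  Job 4: M1 done at 33, M2 done at 39
  Job 1: M1 done at 44, M2 done at 45
Makespan = 45

45


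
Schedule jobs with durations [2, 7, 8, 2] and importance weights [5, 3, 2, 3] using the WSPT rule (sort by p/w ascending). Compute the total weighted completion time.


Compute p/w ratios and sort ascending (WSPT): [(2, 5), (2, 3), (7, 3), (8, 2)]
Compute weighted completion times:
  Job (p=2,w=5): C=2, w*C=5*2=10
  Job (p=2,w=3): C=4, w*C=3*4=12
  Job (p=7,w=3): C=11, w*C=3*11=33
  Job (p=8,w=2): C=19, w*C=2*19=38
Total weighted completion time = 93

93


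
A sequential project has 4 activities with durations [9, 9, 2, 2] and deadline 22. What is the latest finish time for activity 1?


LF(activity 1) = deadline - sum of successor durations
Successors: activities 2 through 4 with durations [9, 2, 2]
Sum of successor durations = 13
LF = 22 - 13 = 9

9


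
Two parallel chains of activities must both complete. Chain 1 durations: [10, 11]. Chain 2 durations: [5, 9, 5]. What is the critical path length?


Path A total = 10 + 11 = 21
Path B total = 5 + 9 + 5 = 19
Critical path = longest path = max(21, 19) = 21

21


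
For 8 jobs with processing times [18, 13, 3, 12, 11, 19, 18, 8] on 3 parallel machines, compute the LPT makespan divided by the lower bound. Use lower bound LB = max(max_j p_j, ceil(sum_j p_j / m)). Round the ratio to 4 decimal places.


LPT order: [19, 18, 18, 13, 12, 11, 8, 3]
Machine loads after assignment: [38, 31, 33]
LPT makespan = 38
Lower bound = max(max_job, ceil(total/3)) = max(19, 34) = 34
Ratio = 38 / 34 = 1.1176

1.1176


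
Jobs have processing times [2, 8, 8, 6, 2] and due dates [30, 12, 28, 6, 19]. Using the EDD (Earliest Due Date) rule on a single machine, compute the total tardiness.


Sort by due date (EDD order): [(6, 6), (8, 12), (2, 19), (8, 28), (2, 30)]
Compute completion times and tardiness:
  Job 1: p=6, d=6, C=6, tardiness=max(0,6-6)=0
  Job 2: p=8, d=12, C=14, tardiness=max(0,14-12)=2
  Job 3: p=2, d=19, C=16, tardiness=max(0,16-19)=0
  Job 4: p=8, d=28, C=24, tardiness=max(0,24-28)=0
  Job 5: p=2, d=30, C=26, tardiness=max(0,26-30)=0
Total tardiness = 2

2


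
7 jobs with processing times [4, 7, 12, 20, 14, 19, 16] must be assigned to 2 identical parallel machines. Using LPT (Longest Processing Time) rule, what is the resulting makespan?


Sort jobs in decreasing order (LPT): [20, 19, 16, 14, 12, 7, 4]
Assign each job to the least loaded machine:
  Machine 1: jobs [20, 14, 12], load = 46
  Machine 2: jobs [19, 16, 7, 4], load = 46
Makespan = max load = 46

46


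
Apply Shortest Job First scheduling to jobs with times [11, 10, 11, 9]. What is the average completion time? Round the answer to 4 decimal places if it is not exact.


SJF order (ascending): [9, 10, 11, 11]
Completion times:
  Job 1: burst=9, C=9
  Job 2: burst=10, C=19
  Job 3: burst=11, C=30
  Job 4: burst=11, C=41
Average completion = 99/4 = 24.75

24.75


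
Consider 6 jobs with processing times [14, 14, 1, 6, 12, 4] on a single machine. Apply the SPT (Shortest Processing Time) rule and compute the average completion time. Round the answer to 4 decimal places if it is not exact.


Sort jobs by processing time (SPT order): [1, 4, 6, 12, 14, 14]
Compute completion times sequentially:
  Job 1: processing = 1, completes at 1
  Job 2: processing = 4, completes at 5
  Job 3: processing = 6, completes at 11
  Job 4: processing = 12, completes at 23
  Job 5: processing = 14, completes at 37
  Job 6: processing = 14, completes at 51
Sum of completion times = 128
Average completion time = 128/6 = 21.3333

21.3333


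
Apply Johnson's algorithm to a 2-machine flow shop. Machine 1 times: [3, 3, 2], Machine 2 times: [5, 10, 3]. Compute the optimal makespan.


Apply Johnson's rule:
  Group 1 (a <= b): [(3, 2, 3), (1, 3, 5), (2, 3, 10)]
  Group 2 (a > b): []
Optimal job order: [3, 1, 2]
Schedule:
  Job 3: M1 done at 2, M2 done at 5
  Job 1: M1 done at 5, M2 done at 10
  Job 2: M1 done at 8, M2 done at 20
Makespan = 20

20


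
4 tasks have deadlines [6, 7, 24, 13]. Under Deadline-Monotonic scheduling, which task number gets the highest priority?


Sort tasks by relative deadline (ascending):
  Task 1: deadline = 6
  Task 2: deadline = 7
  Task 4: deadline = 13
  Task 3: deadline = 24
Priority order (highest first): [1, 2, 4, 3]
Highest priority task = 1

1


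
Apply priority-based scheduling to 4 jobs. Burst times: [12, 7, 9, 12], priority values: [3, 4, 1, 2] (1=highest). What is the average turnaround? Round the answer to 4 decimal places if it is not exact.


Sort by priority (ascending = highest first):
Order: [(1, 9), (2, 12), (3, 12), (4, 7)]
Completion times:
  Priority 1, burst=9, C=9
  Priority 2, burst=12, C=21
  Priority 3, burst=12, C=33
  Priority 4, burst=7, C=40
Average turnaround = 103/4 = 25.75

25.75


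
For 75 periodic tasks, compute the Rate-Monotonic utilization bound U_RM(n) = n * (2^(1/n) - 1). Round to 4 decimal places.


Compute 2^(1/75) = 1.0092848012
Subtract 1: 1.0092848012 - 1 = 0.0092848012
Multiply by n: 75 * 0.0092848012 = 0.6963600900
Round to 4 dp: 0.6964

0.6964


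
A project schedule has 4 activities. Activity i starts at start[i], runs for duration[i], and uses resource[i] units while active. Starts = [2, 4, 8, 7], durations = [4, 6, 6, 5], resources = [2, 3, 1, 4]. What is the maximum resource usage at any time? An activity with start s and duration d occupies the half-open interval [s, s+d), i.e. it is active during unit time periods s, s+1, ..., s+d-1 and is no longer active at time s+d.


Each activity i is active on [start_i, start_i + duration_i).
Compute total resource usage per time slot:
  t=0: active resources = [], total = 0
  t=1: active resources = [], total = 0
  t=2: active resources = [2], total = 2
  t=3: active resources = [2], total = 2
  t=4: active resources = [2, 3], total = 5
  t=5: active resources = [2, 3], total = 5
  t=6: active resources = [3], total = 3
  t=7: active resources = [3, 4], total = 7
  t=8: active resources = [3, 1, 4], total = 8
  t=9: active resources = [3, 1, 4], total = 8
  t=10: active resources = [1, 4], total = 5
  t=11: active resources = [1, 4], total = 5
  t=12: active resources = [1], total = 1
  t=13: active resources = [1], total = 1
Peak resource demand = 8

8


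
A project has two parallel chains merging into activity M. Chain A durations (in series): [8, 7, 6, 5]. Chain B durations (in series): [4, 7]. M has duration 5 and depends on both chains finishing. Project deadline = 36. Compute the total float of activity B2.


Forward pass: ES(B2) = sum of predecessors on chain B = 4
EF = ES + duration = 4 + 7 = 11
Backward pass: LF(M) = deadline = 36; LS(M) = 36 - 5 = 31
LF(B2) = LS(M) - sum(successors on chain B) = 31 - 0 = 31
LS = LF - duration = 31 - 7 = 24
Total float = LS - ES = 24 - 4 = 20

20


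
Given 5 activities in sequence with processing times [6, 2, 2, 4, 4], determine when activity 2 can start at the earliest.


Activity 2 starts after activities 1 through 1 complete.
Predecessor durations: [6]
ES = 6 = 6

6


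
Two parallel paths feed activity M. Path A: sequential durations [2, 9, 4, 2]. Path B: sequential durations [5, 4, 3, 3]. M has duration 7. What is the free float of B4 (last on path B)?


ES(B4) = sum of predecessors on chain B = 12
EF(B4) = ES + duration = 12 + 3 = 15
Successor of B4 is M. ES(M) = max(sum(A), sum(B)) = max(17, 15) = 17
Free float = ES(successor) - EF(current) = 17 - 15 = 2

2


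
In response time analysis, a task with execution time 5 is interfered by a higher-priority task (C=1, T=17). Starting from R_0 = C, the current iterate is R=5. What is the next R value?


R_next = C + ceil(R_prev / T_hp) * C_hp
ceil(5 / 17) = ceil(0.2941) = 1
Interference = 1 * 1 = 1
R_next = 5 + 1 = 6

6


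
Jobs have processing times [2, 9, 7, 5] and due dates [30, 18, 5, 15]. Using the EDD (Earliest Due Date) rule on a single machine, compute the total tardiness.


Sort by due date (EDD order): [(7, 5), (5, 15), (9, 18), (2, 30)]
Compute completion times and tardiness:
  Job 1: p=7, d=5, C=7, tardiness=max(0,7-5)=2
  Job 2: p=5, d=15, C=12, tardiness=max(0,12-15)=0
  Job 3: p=9, d=18, C=21, tardiness=max(0,21-18)=3
  Job 4: p=2, d=30, C=23, tardiness=max(0,23-30)=0
Total tardiness = 5

5


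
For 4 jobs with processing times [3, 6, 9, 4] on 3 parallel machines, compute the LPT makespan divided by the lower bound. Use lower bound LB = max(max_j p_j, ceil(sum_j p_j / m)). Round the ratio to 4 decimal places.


LPT order: [9, 6, 4, 3]
Machine loads after assignment: [9, 6, 7]
LPT makespan = 9
Lower bound = max(max_job, ceil(total/3)) = max(9, 8) = 9
Ratio = 9 / 9 = 1.0

1.0


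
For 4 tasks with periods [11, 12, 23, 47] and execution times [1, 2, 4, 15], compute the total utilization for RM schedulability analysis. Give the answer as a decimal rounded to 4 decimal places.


Compute individual utilizations (exact fractions):
  Task 1: C/T = 1/11 (approx. 0.0909)
  Task 2: C/T = 2/12 = 1/6 (approx. 0.1667)
  Task 3: C/T = 4/23 (approx. 0.1739)
  Task 4: C/T = 15/47 (approx. 0.3191)
Total utilization U = 1/11 + 1/6 + 4/23 + 15/47 = 53555/71346
Rounded to 4 decimal places: U = 0.7506
RM (Liu & Layland) bound for 4 tasks = 0.756828; compare with U = 53555/71346 (approx. 0.750638)
U <= bound, so schedulable by RM sufficient condition.

0.7506


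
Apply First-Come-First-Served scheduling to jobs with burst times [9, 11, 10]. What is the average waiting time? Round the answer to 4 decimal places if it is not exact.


FCFS order (as given): [9, 11, 10]
Waiting times:
  Job 1: wait = 0
  Job 2: wait = 9
  Job 3: wait = 20
Sum of waiting times = 29
Average waiting time = 29/3 = 9.6667

9.6667


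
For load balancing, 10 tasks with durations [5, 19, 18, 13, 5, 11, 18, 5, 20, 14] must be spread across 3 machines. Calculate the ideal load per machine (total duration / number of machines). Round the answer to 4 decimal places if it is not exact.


Total processing time = 5 + 19 + 18 + 13 + 5 + 11 + 18 + 5 + 20 + 14 = 128
Number of machines = 3
Ideal balanced load = 128 / 3 = 42.6667

42.6667


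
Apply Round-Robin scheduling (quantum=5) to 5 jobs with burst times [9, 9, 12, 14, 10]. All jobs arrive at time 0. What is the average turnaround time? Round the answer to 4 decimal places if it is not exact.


Time quantum = 5
Execution trace:
  J1 runs 5 units, time = 5
  J2 runs 5 units, time = 10
  J3 runs 5 units, time = 15
  J4 runs 5 units, time = 20
  J5 runs 5 units, time = 25
  J1 runs 4 units, time = 29
  J2 runs 4 units, time = 33
  J3 runs 5 units, time = 38
  J4 runs 5 units, time = 43
  J5 runs 5 units, time = 48
  J3 runs 2 units, time = 50
  J4 runs 4 units, time = 54
Finish times: [29, 33, 50, 54, 48]
Average turnaround = 214/5 = 42.8

42.8


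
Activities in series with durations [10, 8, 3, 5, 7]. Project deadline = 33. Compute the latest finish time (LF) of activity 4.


LF(activity 4) = deadline - sum of successor durations
Successors: activities 5 through 5 with durations [7]
Sum of successor durations = 7
LF = 33 - 7 = 26

26


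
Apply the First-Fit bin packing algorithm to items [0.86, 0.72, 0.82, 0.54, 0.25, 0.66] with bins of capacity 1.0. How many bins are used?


Place items sequentially using First-Fit:
  Item 0.86 -> new Bin 1
  Item 0.72 -> new Bin 2
  Item 0.82 -> new Bin 3
  Item 0.54 -> new Bin 4
  Item 0.25 -> Bin 2 (now 0.97)
  Item 0.66 -> new Bin 5
Total bins used = 5

5


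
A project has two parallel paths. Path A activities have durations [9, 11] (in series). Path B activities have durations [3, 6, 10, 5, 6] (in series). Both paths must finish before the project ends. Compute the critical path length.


Path A total = 9 + 11 = 20
Path B total = 3 + 6 + 10 + 5 + 6 = 30
Critical path = longest path = max(20, 30) = 30

30


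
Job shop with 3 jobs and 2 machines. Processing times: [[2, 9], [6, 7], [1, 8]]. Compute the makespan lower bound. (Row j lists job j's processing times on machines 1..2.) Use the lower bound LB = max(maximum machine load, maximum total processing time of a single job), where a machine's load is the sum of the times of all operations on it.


Machine loads:
  Machine 1: 2 + 6 + 1 = 9
  Machine 2: 9 + 7 + 8 = 24
Max machine load = 24
Job totals:
  Job 1: 11
  Job 2: 13
  Job 3: 9
Max job total = 13
Lower bound = max(24, 13) = 24

24


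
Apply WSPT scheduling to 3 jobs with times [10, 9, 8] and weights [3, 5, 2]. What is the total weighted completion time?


Compute p/w ratios and sort ascending (WSPT): [(9, 5), (10, 3), (8, 2)]
Compute weighted completion times:
  Job (p=9,w=5): C=9, w*C=5*9=45
  Job (p=10,w=3): C=19, w*C=3*19=57
  Job (p=8,w=2): C=27, w*C=2*27=54
Total weighted completion time = 156

156


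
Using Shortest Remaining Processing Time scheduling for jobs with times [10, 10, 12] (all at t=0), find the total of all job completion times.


Since all jobs arrive at t=0, SRPT equals SPT ordering.
SPT order: [10, 10, 12]
Completion times:
  Job 1: p=10, C=10
  Job 2: p=10, C=20
  Job 3: p=12, C=32
Total completion time = 10 + 20 + 32 = 62

62


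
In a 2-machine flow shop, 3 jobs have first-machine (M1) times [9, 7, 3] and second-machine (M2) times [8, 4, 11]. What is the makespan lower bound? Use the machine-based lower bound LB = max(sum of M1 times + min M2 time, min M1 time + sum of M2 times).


LB1 = sum(M1 times) + min(M2 times) = 19 + 4 = 23
LB2 = min(M1 times) + sum(M2 times) = 3 + 23 = 26
Lower bound = max(LB1, LB2) = max(23, 26) = 26

26


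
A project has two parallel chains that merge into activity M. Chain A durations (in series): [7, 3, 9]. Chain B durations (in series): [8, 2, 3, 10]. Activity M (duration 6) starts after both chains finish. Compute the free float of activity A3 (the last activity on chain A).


ES(A3) = sum of predecessors on chain A = 10
EF(A3) = ES + duration = 10 + 9 = 19
Successor of A3 is M. ES(M) = max(sum(A), sum(B)) = max(19, 23) = 23
Free float = ES(successor) - EF(current) = 23 - 19 = 4

4


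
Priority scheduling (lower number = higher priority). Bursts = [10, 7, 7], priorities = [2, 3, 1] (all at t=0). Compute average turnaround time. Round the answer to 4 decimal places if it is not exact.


Sort by priority (ascending = highest first):
Order: [(1, 7), (2, 10), (3, 7)]
Completion times:
  Priority 1, burst=7, C=7
  Priority 2, burst=10, C=17
  Priority 3, burst=7, C=24
Average turnaround = 48/3 = 16.0

16.0


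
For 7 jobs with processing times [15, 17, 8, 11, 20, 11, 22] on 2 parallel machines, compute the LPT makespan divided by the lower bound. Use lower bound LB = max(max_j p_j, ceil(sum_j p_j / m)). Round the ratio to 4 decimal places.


LPT order: [22, 20, 17, 15, 11, 11, 8]
Machine loads after assignment: [56, 48]
LPT makespan = 56
Lower bound = max(max_job, ceil(total/2)) = max(22, 52) = 52
Ratio = 56 / 52 = 1.0769

1.0769


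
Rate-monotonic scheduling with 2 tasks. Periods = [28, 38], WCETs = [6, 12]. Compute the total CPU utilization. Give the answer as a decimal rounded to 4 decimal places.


Compute individual utilizations (exact fractions):
  Task 1: C/T = 6/28 = 3/14 (approx. 0.2143)
  Task 2: C/T = 12/38 = 6/19 (approx. 0.3158)
Total utilization U = 3/14 + 6/19 = 141/266
Rounded to 4 decimal places: U = 0.5301
RM (Liu & Layland) bound for 2 tasks = 0.828427; compare with U = 141/266 (approx. 0.530075)
U <= bound, so schedulable by RM sufficient condition.

0.5301


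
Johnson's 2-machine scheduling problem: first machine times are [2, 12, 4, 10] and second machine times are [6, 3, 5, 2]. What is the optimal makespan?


Apply Johnson's rule:
  Group 1 (a <= b): [(1, 2, 6), (3, 4, 5)]
  Group 2 (a > b): [(2, 12, 3), (4, 10, 2)]
Optimal job order: [1, 3, 2, 4]
Schedule:
  Job 1: M1 done at 2, M2 done at 8
  Job 3: M1 done at 6, M2 done at 13
  Job 2: M1 done at 18, M2 done at 21
  Job 4: M1 done at 28, M2 done at 30
Makespan = 30

30


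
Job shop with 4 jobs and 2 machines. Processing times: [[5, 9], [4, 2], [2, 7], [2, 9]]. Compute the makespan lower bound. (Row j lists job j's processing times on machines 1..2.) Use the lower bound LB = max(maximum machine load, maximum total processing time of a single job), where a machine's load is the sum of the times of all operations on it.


Machine loads:
  Machine 1: 5 + 4 + 2 + 2 = 13
  Machine 2: 9 + 2 + 7 + 9 = 27
Max machine load = 27
Job totals:
  Job 1: 14
  Job 2: 6
  Job 3: 9
  Job 4: 11
Max job total = 14
Lower bound = max(27, 14) = 27

27


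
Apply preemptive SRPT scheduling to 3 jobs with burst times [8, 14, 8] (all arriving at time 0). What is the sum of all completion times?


Since all jobs arrive at t=0, SRPT equals SPT ordering.
SPT order: [8, 8, 14]
Completion times:
  Job 1: p=8, C=8
  Job 2: p=8, C=16
  Job 3: p=14, C=30
Total completion time = 8 + 16 + 30 = 54

54


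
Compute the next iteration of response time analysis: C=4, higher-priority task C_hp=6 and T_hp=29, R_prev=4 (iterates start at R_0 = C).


R_next = C + ceil(R_prev / T_hp) * C_hp
ceil(4 / 29) = ceil(0.1379) = 1
Interference = 1 * 6 = 6
R_next = 4 + 6 = 10

10


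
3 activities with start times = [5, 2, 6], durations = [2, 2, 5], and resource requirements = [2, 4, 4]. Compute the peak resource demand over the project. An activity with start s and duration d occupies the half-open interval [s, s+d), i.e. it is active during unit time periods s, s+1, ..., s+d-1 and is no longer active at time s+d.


Each activity i is active on [start_i, start_i + duration_i).
Compute total resource usage per time slot:
  t=0: active resources = [], total = 0
  t=1: active resources = [], total = 0
  t=2: active resources = [4], total = 4
  t=3: active resources = [4], total = 4
  t=4: active resources = [], total = 0
  t=5: active resources = [2], total = 2
  t=6: active resources = [2, 4], total = 6
  t=7: active resources = [4], total = 4
  t=8: active resources = [4], total = 4
  t=9: active resources = [4], total = 4
  t=10: active resources = [4], total = 4
Peak resource demand = 6

6


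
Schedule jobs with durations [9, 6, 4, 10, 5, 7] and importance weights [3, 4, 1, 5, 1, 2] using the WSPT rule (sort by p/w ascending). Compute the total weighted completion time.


Compute p/w ratios and sort ascending (WSPT): [(6, 4), (10, 5), (9, 3), (7, 2), (4, 1), (5, 1)]
Compute weighted completion times:
  Job (p=6,w=4): C=6, w*C=4*6=24
  Job (p=10,w=5): C=16, w*C=5*16=80
  Job (p=9,w=3): C=25, w*C=3*25=75
  Job (p=7,w=2): C=32, w*C=2*32=64
  Job (p=4,w=1): C=36, w*C=1*36=36
  Job (p=5,w=1): C=41, w*C=1*41=41
Total weighted completion time = 320

320


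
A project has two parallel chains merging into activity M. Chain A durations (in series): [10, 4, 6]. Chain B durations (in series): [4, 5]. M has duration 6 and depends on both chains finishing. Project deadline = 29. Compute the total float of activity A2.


Forward pass: ES(A2) = sum of predecessors on chain A = 10
EF = ES + duration = 10 + 4 = 14
Backward pass: LF(M) = deadline = 29; LS(M) = 29 - 6 = 23
LF(A2) = LS(M) - sum(successors on chain A) = 23 - 6 = 17
LS = LF - duration = 17 - 4 = 13
Total float = LS - ES = 13 - 10 = 3

3


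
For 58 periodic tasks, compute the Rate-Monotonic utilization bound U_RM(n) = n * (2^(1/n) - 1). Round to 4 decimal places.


Compute 2^(1/58) = 1.0120225098
Subtract 1: 1.0120225098 - 1 = 0.0120225098
Multiply by n: 58 * 0.0120225098 = 0.6973055684
Round to 4 dp: 0.6973

0.6973


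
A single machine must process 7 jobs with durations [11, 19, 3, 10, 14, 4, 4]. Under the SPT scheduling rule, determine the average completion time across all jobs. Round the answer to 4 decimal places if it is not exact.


Sort jobs by processing time (SPT order): [3, 4, 4, 10, 11, 14, 19]
Compute completion times sequentially:
  Job 1: processing = 3, completes at 3
  Job 2: processing = 4, completes at 7
  Job 3: processing = 4, completes at 11
  Job 4: processing = 10, completes at 21
  Job 5: processing = 11, completes at 32
  Job 6: processing = 14, completes at 46
  Job 7: processing = 19, completes at 65
Sum of completion times = 185
Average completion time = 185/7 = 26.4286

26.4286


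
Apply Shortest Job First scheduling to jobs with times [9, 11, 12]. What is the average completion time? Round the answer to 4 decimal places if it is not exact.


SJF order (ascending): [9, 11, 12]
Completion times:
  Job 1: burst=9, C=9
  Job 2: burst=11, C=20
  Job 3: burst=12, C=32
Average completion = 61/3 = 20.3333

20.3333


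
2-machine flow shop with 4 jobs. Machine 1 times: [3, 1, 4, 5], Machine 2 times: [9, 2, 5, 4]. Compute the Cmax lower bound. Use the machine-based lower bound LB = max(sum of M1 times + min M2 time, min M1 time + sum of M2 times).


LB1 = sum(M1 times) + min(M2 times) = 13 + 2 = 15
LB2 = min(M1 times) + sum(M2 times) = 1 + 20 = 21
Lower bound = max(LB1, LB2) = max(15, 21) = 21

21
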